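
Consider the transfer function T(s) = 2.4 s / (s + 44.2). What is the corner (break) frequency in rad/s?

The single real pole at s = −44.2 gives a corner at ω = 44.2 rad/s.

44.2 rad/s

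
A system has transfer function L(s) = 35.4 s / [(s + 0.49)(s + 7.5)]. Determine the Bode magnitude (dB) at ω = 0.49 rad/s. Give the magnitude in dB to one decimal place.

10.5 dB

|j0.49| = 0.49
|j0.49 + 0.49| = √(0.49² + 0.49²) = 0.693
|j0.49 + 7.5| = √(0.49² + 7.5²) = 7.516
|L(j0.49)| = 35.4 × 0.49 / (0.693 × 7.516) = 3.3304
20 log₁₀(3.3304) = 10.45 dB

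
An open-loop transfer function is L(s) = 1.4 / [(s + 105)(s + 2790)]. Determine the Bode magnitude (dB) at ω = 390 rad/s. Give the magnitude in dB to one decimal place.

|j390 + 105| = √(390² + 105²) = 403.9
|j390 + 2790| = √(390² + 2790²) = 2817
|L(j390)| = 1.4 / (403.9 × 2817) = 1.2304e-06
20 log₁₀(1.2304e-06) = -118.20 dB

-118.2 dB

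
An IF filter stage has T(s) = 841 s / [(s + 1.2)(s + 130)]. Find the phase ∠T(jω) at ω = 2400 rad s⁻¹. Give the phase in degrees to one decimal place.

∠(j2400) = 90.00°
∠(j2400 + 1.2) = arctan(2400/1.2) = 89.97°
∠(j2400 + 130) = arctan(2400/130) = 86.90°
∠T(j2400) = 90.00° − (89.97° + 86.90°) = -86.87°

-86.9°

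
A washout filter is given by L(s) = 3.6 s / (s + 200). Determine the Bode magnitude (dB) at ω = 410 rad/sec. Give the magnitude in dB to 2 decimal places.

10.20 dB

|j410| = 410
|j410 + 200| = √(410² + 200²) = 456.2
|L(j410)| = 3.6 × 410 / 456.2 = 3.2356
20 log₁₀(3.2356) = 10.199 dB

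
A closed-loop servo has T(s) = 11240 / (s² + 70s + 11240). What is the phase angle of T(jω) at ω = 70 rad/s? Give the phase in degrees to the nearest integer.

∠[(j70)² + 70(j70) + 11240] = ∠[6340 + j4900] = 37.70°
∠T(j70) = −37.70° = -37.70°

-38°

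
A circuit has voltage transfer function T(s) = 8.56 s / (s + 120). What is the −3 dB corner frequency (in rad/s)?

120 rad/s

For a single-pole high-pass, the −3 dB point is at the pole: ω = 120 rad/s.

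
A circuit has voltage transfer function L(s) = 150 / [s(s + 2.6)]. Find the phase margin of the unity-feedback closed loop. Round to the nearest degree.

12°

Gain crossover: |L(jω)| = 1 at ω ≈ 12.1 rad/s.
∠L(j12.1) = −90° − arctan(12.1/2.6) ≈ -167.88°
PM = 180° + (-167.88°) = 12.12°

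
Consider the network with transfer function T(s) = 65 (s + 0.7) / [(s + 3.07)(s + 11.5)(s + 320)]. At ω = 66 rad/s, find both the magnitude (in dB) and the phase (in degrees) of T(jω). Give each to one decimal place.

|T| = -50.6 dB, ∠T = -89.7°

|j66 + 0.7| = √(66² + 0.7²) = 66
|j66 + 3.07| = √(66² + 3.07²) = 66.07
|j66 + 11.5| = √(66² + 11.5²) = 66.99
|j66 + 320| = √(66² + 320²) = 326.7
|T(j66)| = 65 × 66 / (66.07 × 66.99 × 326.7) = 0.0029664
20 log₁₀(0.0029664) = -50.56 dB
∠(j66 + 0.7) = arctan(66/0.7) = 89.39°
∠(j66 + 3.07) = arctan(66/3.07) = 87.34°
∠(j66 + 11.5) = arctan(66/11.5) = 80.12°
∠(j66 + 320) = arctan(66/320) = 11.65°
∠T(j66) = 89.39° − (87.34° + 80.12° + 11.65°) = -89.71°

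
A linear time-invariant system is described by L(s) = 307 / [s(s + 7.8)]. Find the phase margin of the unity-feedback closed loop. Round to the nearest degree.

25°

Gain crossover: |L(jω)| = 1 at ω ≈ 16.7 rad s⁻¹.
∠L(j16.7) = −90° − arctan(16.7/7.8) ≈ -154.93°
PM = 180° + (-154.93°) = 25.07°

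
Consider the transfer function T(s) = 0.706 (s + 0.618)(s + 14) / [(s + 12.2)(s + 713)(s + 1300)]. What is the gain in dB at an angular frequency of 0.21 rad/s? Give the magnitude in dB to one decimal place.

|j0.21 + 0.618| = √(0.21² + 0.618²) = 0.6527
|j0.21 + 14| = √(0.21² + 14²) = 14
|j0.21 + 12.2| = √(0.21² + 12.2²) = 12.2
|j0.21 + 713| = √(0.21² + 713²) = 713
|j0.21 + 1300| = √(0.21² + 1300²) = 1300
|T(j0.21)| = 0.706 × 0.6527 × 14 / (12.2 × 713 × 1300) = 5.7048e-07
20 log₁₀(5.7048e-07) = -124.88 dB

-124.9 dB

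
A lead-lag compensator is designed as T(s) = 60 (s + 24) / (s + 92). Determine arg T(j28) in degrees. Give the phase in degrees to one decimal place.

32.5°

∠(j28 + 24) = arctan(28/24) = 49.40°
∠(j28 + 92) = arctan(28/92) = 16.93°
∠T(j28) = 49.40° − 16.93° = 32.47°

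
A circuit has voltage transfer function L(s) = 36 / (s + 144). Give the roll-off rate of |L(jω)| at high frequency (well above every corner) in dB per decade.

With 0 zeros and 1 pole, the high-frequency asymptotic slope is 20 × (0 − 1) = -20 dB/decade.

-20 dB/decade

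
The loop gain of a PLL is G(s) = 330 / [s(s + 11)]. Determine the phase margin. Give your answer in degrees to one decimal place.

33.6°

Gain crossover: |G(jω)| = 1 at ω ≈ 16.6 rad/s.
∠G(j16.6) = −90° − arctan(16.6/11) ≈ -146.44°
PM = 180° + (-146.44°) = 33.56°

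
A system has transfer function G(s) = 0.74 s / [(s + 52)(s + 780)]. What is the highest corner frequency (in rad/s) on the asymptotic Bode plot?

Break frequencies occur at each pole and zero magnitude: 52 rad/s, 780 rad/s.
The highest is 780 rad/s.

780 rad/s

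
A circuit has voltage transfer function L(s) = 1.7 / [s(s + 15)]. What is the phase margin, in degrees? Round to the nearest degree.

90°

Gain crossover: |L(jω)| = 1 at ω ≈ 0.113 rad/sec.
∠L(j0.113) = −90° − arctan(0.113/15) ≈ -90.43°
PM = 180° + (-90.43°) = 89.57°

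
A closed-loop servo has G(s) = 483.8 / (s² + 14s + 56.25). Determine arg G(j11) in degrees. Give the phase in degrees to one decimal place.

-112.8°

∠[(j11)² + 14(j11) + 56.25] = ∠[-64.75 + j154] = 112.80°
∠G(j11) = −112.80° = -112.80°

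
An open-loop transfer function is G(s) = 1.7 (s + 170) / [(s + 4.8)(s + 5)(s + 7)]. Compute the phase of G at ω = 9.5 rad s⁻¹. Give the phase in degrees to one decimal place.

∠(j9.5 + 170) = arctan(9.5/170) = 3.20°
∠(j9.5 + 4.8) = arctan(9.5/4.8) = 63.19°
∠(j9.5 + 5) = arctan(9.5/5) = 62.24°
∠(j9.5 + 7) = arctan(9.5/7) = 53.62°
∠G(j9.5) = 3.20° − (63.19° + 62.24° + 53.62°) = -175.85°

-175.9 deg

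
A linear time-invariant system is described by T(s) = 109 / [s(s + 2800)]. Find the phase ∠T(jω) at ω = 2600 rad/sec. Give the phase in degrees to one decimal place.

-132.9°

∠(j2600 + 2800) = arctan(2600/2800) = 42.88°
∠(j2600) = 90.00°
∠T(j2600) = − (42.88° + 90.00°) = -132.88°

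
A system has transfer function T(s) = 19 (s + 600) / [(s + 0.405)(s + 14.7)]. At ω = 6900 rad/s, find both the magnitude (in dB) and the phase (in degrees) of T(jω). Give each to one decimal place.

|j6900 + 600| = √(6900² + 600²) = 6926
|j6900 + 0.405| = √(6900² + 0.405²) = 6900
|j6900 + 14.7| = √(6900² + 14.7²) = 6900
|T(j6900)| = 19 × 6926 / (6900 × 6900) = 0.002764
20 log₁₀(0.002764) = -51.17 dB
∠(j6900 + 600) = arctan(6900/600) = 85.03°
∠(j6900 + 0.405) = arctan(6900/0.405) = 90.00°
∠(j6900 + 14.7) = arctan(6900/14.7) = 89.88°
∠T(j6900) = 85.03° − (90.00° + 89.88°) = -94.84°

|T| = -51.2 dB, ∠T = -94.8°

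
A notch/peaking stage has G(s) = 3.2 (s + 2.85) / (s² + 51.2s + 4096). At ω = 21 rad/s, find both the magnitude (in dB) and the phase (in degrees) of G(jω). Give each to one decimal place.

|j21 + 2.85| = √(21² + 2.85²) = 21.19
|(j21)² + 51.2(j21) + 4096| = |3655 + j1075.2| = 3810
|G(j21)| = 3.2 × 21.19 / 3810 = 0.0178
20 log₁₀(0.0178) = -34.99 dB
∠(j21 + 2.85) = arctan(21/2.85) = 82.27°
∠[(j21)² + 51.2(j21) + 4096] = ∠[3655 + j1075.2] = 16.39°
∠G(j21) = 82.27° − 16.39° = 65.88°

|G| = -35.0 dB, ∠G = 65.9 deg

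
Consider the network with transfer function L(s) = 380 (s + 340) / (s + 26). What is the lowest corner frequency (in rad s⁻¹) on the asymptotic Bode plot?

Break frequencies occur at each pole and zero magnitude: 26 rad s⁻¹, 340 rad s⁻¹.
The lowest is 26 rad s⁻¹.

26 rad s⁻¹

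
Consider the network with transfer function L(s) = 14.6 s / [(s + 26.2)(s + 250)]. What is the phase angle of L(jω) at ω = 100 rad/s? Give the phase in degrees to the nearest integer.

-7°

∠(j100) = 90.00°
∠(j100 + 26.2) = arctan(100/26.2) = 75.32°
∠(j100 + 250) = arctan(100/250) = 21.80°
∠L(j100) = 90.00° − (75.32° + 21.80°) = -7.12°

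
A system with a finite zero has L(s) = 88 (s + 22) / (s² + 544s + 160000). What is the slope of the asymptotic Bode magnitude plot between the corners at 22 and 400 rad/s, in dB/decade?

20 dB/decade

In this band the factors already past their corner are: zero at 22; net slope = 20 dB/decade.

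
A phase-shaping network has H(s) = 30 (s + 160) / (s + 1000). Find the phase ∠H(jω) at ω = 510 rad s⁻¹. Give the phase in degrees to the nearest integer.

46°

∠(j510 + 160) = arctan(510/160) = 72.58°
∠(j510 + 1000) = arctan(510/1000) = 27.02°
∠H(j510) = 72.58° − 27.02° = 45.56°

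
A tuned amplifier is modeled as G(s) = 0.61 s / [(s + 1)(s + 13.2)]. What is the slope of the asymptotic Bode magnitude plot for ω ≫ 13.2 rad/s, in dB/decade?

With 1 zero and 2 poles, the high-frequency asymptotic slope is 20 × (1 − 2) = -20 dB/decade.

-20 dB/decade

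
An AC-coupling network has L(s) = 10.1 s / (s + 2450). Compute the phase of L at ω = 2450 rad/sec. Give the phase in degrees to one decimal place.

∠(j2450) = 90.00°
∠(j2450 + 2450) = arctan(2450/2450) = 45.00°
∠L(j2450) = 90.00° − 45.00° = 45.00°

45.0 deg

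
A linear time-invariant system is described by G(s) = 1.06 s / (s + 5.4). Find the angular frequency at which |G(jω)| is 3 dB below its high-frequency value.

For a single-pole high-pass, the −3 dB point is at the pole: ω = 5.4 rad/s.

5.4 rad/s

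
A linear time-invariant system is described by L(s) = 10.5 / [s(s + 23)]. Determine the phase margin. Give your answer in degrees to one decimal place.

88.9°

Gain crossover: |L(jω)| = 1 at ω ≈ 0.456 rad/s.
∠L(j0.456) = −90° − arctan(0.456/23) ≈ -91.14°
PM = 180° + (-91.14°) = 88.86°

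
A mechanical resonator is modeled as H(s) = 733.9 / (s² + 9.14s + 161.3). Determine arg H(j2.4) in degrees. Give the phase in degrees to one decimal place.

-8.0°

∠[(j2.4)² + 9.14(j2.4) + 161.3] = ∠[155.54 + j21.936] = 8.03°
∠H(j2.4) = −8.03° = -8.03°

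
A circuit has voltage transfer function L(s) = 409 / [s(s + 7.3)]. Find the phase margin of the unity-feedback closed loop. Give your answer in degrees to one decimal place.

Gain crossover: |L(jω)| = 1 at ω ≈ 19.6 rad s⁻¹.
∠L(j19.6) = −90° − arctan(19.6/7.3) ≈ -159.55°
PM = 180° + (-159.55°) = 20.45°

20.5°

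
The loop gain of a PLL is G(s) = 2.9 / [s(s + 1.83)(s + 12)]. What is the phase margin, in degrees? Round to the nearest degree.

85°

Gain crossover: |G(jω)| = 1 at ω ≈ 0.132 rad s⁻¹.
∠G(j0.132) = −90° − arctan(0.132/1.83) − arctan(0.132/12) ≈ -94.75°
PM = 180° + (-94.75°) = 85.25°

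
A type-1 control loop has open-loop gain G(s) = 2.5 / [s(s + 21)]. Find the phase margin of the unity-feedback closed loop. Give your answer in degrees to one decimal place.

89.7°

Gain crossover: |G(jω)| = 1 at ω ≈ 0.119 rad/s.
∠G(j0.119) = −90° − arctan(0.119/21) ≈ -90.32°
PM = 180° + (-90.32°) = 89.68°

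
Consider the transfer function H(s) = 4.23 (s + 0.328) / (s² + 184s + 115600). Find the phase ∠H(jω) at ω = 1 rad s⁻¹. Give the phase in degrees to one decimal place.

71.7°

∠(j1 + 0.328) = arctan(1/0.328) = 71.84°
∠[(j1)² + 184(j1) + 115600] = ∠[1.156e+05 + j184] = 0.09°
∠H(j1) = 71.84° − 0.09° = 71.75°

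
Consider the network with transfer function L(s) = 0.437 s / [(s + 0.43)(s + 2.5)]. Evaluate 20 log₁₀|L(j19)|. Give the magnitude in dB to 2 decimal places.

|j19| = 19
|j19 + 0.43| = √(19² + 0.43²) = 19
|j19 + 2.5| = √(19² + 2.5²) = 19.16
|L(j19)| = 0.437 × 19 / (19 × 19.16) = 0.022798
20 log₁₀(0.022798) = -32.842 dB

-32.84 dB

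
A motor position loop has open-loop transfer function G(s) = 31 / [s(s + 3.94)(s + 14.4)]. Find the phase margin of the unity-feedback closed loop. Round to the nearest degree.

Gain crossover: |G(jω)| = 1 at ω ≈ 0.541 rad s⁻¹.
∠G(j0.541) = −90° − arctan(0.541/3.94) − arctan(0.541/14.4) ≈ -99.97°
PM = 180° + (-99.97°) = 80.03°

80 deg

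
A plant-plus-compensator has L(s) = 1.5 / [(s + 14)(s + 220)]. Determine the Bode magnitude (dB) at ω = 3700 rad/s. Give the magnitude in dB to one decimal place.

-139.2 dB

|j3700 + 14| = √(3700² + 14²) = 3700
|j3700 + 220| = √(3700² + 220²) = 3707
|L(j3700)| = 1.5 / (3700 × 3707) = 1.0938e-07
20 log₁₀(1.0938e-07) = -139.22 dB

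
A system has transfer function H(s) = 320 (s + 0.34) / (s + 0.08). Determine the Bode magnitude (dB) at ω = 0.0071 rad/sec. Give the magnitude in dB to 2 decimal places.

62.64 dB

|j0.0071 + 0.34| = √(0.0071² + 0.34²) = 0.3401
|j0.0071 + 0.08| = √(0.0071² + 0.08²) = 0.08031
|H(j0.0071)| = 320 × 0.3401 / 0.08031 = 1355
20 log₁₀(1355) = 62.639 dB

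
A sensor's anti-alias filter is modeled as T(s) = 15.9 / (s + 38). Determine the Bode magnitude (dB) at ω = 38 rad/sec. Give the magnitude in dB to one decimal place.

-10.6 dB

|j38 + 38| = √(38² + 38²) = 53.74
|T(j38)| = 15.9 / 53.74 = 0.29587
20 log₁₀(0.29587) = -10.58 dB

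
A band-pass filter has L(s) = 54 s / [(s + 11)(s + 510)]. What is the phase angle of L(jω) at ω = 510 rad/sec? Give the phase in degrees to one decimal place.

-43.8°

∠(j510) = 90.00°
∠(j510 + 11) = arctan(510/11) = 88.76°
∠(j510 + 510) = arctan(510/510) = 45.00°
∠L(j510) = 90.00° − (88.76° + 45.00°) = -43.76°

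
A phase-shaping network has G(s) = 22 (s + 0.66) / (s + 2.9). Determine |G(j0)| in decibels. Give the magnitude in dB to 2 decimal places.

13.99 dB

G(0) = 22 × 0.66 / 2.9 = 5.0069
20 log₁₀(5.0069) = 13.991 dB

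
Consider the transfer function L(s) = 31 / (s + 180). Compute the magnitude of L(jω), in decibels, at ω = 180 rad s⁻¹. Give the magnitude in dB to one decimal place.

-18.3 dB

|j180 + 180| = √(180² + 180²) = 254.6
|L(j180)| = 31 / 254.6 = 0.12178
20 log₁₀(0.12178) = -18.29 dB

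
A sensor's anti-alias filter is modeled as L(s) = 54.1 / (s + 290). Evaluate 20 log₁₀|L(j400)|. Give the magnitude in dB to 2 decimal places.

|j400 + 290| = √(400² + 290²) = 494.1
|L(j400)| = 54.1 / 494.1 = 0.1095
20 log₁₀(0.1095) = -19.212 dB

-19.21 dB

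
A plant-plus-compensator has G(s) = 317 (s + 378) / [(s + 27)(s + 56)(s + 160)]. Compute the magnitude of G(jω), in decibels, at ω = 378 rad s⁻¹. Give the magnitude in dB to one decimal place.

-50.9 dB

|j378 + 378| = √(378² + 378²) = 534.6
|j378 + 27| = √(378² + 27²) = 379
|j378 + 56| = √(378² + 56²) = 382.1
|j378 + 160| = √(378² + 160²) = 410.5
|G(j378)| = 317 × 534.6 / (379 × 382.1 × 410.5) = 0.0028509
20 log₁₀(0.0028509) = -50.90 dB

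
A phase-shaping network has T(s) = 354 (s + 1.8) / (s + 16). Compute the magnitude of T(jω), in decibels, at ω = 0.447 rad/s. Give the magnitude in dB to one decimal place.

|j0.447 + 1.8| = √(0.447² + 1.8²) = 1.855
|j0.447 + 16| = √(0.447² + 16²) = 16.01
|T(j0.447)| = 354 × 1.855 / 16.01 = 41.019
20 log₁₀(41.019) = 32.26 dB

32.3 dB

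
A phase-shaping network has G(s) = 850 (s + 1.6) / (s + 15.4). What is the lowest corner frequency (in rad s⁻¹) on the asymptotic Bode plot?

1.6 rad s⁻¹

Break frequencies occur at each pole and zero magnitude: 1.6 rad s⁻¹, 15.4 rad s⁻¹.
The lowest is 1.6 rad s⁻¹.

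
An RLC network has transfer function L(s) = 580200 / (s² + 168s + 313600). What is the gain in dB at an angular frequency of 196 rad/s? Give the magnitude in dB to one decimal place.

|(j196)² + 168(j196) + 313600| = |2.7518e+05 + j32928| = 2.771e+05
|L(j196)| = 580200 / 2.771e+05 = 2.0935
20 log₁₀(2.0935) = 6.42 dB

6.4 dB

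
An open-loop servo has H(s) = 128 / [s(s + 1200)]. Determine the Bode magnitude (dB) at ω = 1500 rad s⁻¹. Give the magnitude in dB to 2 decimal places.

-87.05 dB

|j1500 + 1200| = √(1500² + 1200²) = 1921
|j1500| = 1500
|H(j1500)| = 128 / (1921 × 1500) = 4.4423e-05
20 log₁₀(4.4423e-05) = -87.048 dB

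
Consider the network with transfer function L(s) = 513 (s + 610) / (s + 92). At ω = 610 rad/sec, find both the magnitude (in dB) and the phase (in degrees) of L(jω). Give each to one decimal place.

|j610 + 610| = √(610² + 610²) = 862.7
|j610 + 92| = √(610² + 92²) = 616.9
|L(j610)| = 513 × 862.7 / 616.9 = 717.38
20 log₁₀(717.38) = 57.11 dB
∠(j610 + 610) = arctan(610/610) = 45.00°
∠(j610 + 92) = arctan(610/92) = 81.42°
∠L(j610) = 45.00° − 81.42° = -36.42°

|L| = 57.1 dB, ∠L = -36.4°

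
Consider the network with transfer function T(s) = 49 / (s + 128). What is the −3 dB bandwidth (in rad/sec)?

128 rad/sec

For a single-pole low-pass, the −3 dB point is at the pole: ω = 128 rad/sec.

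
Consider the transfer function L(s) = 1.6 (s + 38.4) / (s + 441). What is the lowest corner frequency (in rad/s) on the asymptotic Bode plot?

Break frequencies occur at each pole and zero magnitude: 38.4 rad/s, 441 rad/s.
The lowest is 38.4 rad/s.

38.4 rad/s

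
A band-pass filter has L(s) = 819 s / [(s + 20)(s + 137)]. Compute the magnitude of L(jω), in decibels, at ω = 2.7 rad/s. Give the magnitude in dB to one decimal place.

-1.9 dB

|j2.7| = 2.7
|j2.7 + 20| = √(2.7² + 20²) = 20.18
|j2.7 + 137| = √(2.7² + 137²) = 137
|L(j2.7)| = 819 × 2.7 / (20.18 × 137) = 0.79963
20 log₁₀(0.79963) = -1.94 dB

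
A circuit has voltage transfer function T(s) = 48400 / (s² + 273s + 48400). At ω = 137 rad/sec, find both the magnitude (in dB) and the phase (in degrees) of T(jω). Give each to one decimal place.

|T| = 0.1 dB, ∠T = -51.6°

|(j137)² + 273(j137) + 48400| = |29631 + j37401| = 4.772e+04
|T(j137)| = 48400 / 4.772e+04 = 1.0143
20 log₁₀(1.0143) = 0.12 dB
∠[(j137)² + 273(j137) + 48400] = ∠[29631 + j37401] = 51.61°
∠T(j137) = −51.61° = -51.61°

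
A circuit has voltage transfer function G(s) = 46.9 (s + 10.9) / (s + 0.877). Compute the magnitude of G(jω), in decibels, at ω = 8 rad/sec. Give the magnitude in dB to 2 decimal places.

37.93 dB

|j8 + 10.9| = √(8² + 10.9²) = 13.52
|j8 + 0.877| = √(8² + 0.877²) = 8.048
|G(j8)| = 46.9 × 13.52 / 8.048 = 78.793
20 log₁₀(78.793) = 37.930 dB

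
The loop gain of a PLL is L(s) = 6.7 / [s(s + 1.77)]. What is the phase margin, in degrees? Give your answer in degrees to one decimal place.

Gain crossover: |L(jω)| = 1 at ω ≈ 2.31 rad/s.
∠L(j2.31) = −90° − arctan(2.31/1.77) ≈ -142.48°
PM = 180° + (-142.48°) = 37.52°

37.5°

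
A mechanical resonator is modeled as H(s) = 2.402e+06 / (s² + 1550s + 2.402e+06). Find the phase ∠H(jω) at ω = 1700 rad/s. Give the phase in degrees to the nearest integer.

-100°

∠[(j1700)² + 1550(j1700) + 2.402e+06] = ∠[-4.88e+05 + j2.635e+06] = 100.49°
∠H(j1700) = −100.49° = -100.49°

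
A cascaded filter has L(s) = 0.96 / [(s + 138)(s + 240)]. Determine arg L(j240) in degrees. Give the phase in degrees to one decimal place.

∠(j240 + 138) = arctan(240/138) = 60.10°
∠(j240 + 240) = arctan(240/240) = 45.00°
∠L(j240) = − (60.10° + 45.00°) = -105.10°

-105.1°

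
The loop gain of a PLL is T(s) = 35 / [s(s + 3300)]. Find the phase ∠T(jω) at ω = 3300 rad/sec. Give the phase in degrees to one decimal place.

-135.0°

∠(j3300 + 3300) = arctan(3300/3300) = 45.00°
∠(j3300) = 90.00°
∠T(j3300) = − (45.00° + 90.00°) = -135.00°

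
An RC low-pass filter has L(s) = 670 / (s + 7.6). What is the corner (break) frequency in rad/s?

The single real pole at s = −7.6 gives a corner at ω = 7.6 rad/s.

7.6 rad/s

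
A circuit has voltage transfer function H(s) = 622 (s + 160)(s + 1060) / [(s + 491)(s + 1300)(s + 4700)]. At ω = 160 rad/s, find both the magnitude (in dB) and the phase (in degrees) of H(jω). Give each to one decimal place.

|j160 + 160| = √(160² + 160²) = 226.3
|j160 + 1060| = √(160² + 1060²) = 1072
|j160 + 491| = √(160² + 491²) = 516.4
|j160 + 1300| = √(160² + 1300²) = 1310
|j160 + 4700| = √(160² + 4700²) = 4703
|H(j160)| = 622 × 226.3 × 1072 / (516.4 × 1310 × 4703) = 0.047432
20 log₁₀(0.047432) = -26.48 dB
∠(j160 + 160) = arctan(160/160) = 45.00°
∠(j160 + 1060) = arctan(160/1060) = 8.58°
∠(j160 + 491) = arctan(160/491) = 18.05°
∠(j160 + 1300) = arctan(160/1300) = 7.02°
∠(j160 + 4700) = arctan(160/4700) = 1.95°
∠H(j160) = 45.00° + 8.58° − (18.05° + 7.02° + 1.95°) = 26.57°

|H| = -26.5 dB, ∠H = 26.6 deg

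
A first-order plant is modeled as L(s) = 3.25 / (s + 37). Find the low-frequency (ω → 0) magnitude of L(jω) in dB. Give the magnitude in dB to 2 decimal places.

-21.13 dB

L(0) = 3.25 / 37 = 0.087838
20 log₁₀(0.087838) = -21.126 dB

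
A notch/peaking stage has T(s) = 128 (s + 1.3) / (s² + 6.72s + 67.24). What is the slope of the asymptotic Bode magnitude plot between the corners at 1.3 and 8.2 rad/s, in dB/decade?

In this band the factors already past their corner are: zero at 1.3; net slope = 20 dB/decade.

20 dB/decade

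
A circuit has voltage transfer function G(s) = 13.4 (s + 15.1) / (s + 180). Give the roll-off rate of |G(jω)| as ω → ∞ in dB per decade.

0 dB/decade

With 1 zero and 1 pole, the high-frequency asymptotic slope is 20 × (1 − 1) = 0 dB/decade.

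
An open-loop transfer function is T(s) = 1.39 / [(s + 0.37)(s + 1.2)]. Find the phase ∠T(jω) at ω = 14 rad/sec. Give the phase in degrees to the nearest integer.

-174°

∠(j14 + 0.37) = arctan(14/0.37) = 88.49°
∠(j14 + 1.2) = arctan(14/1.2) = 85.10°
∠T(j14) = − (88.49° + 85.10°) = -173.59°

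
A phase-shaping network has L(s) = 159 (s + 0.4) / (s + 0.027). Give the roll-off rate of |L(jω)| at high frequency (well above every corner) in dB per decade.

0 dB/decade

With 1 zero and 1 pole, the high-frequency asymptotic slope is 20 × (1 − 1) = 0 dB/decade.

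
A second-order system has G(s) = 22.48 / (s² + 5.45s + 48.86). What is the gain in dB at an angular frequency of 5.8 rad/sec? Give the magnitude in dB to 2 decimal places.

-3.87 dB

|(j5.8)² + 5.45(j5.8) + 48.86| = |15.22 + j31.61| = 35.08
|G(j5.8)| = 22.48 / 35.08 = 0.64076
20 log₁₀(0.64076) = -3.866 dB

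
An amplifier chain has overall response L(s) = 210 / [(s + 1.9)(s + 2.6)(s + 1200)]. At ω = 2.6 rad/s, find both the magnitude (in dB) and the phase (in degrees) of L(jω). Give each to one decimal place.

|j2.6 + 1.9| = √(2.6² + 1.9²) = 3.22
|j2.6 + 2.6| = √(2.6² + 2.6²) = 3.677
|j2.6 + 1200| = √(2.6² + 1200²) = 1200
|L(j2.6)| = 210 / (3.22 × 3.677 × 1200) = 0.014779
20 log₁₀(0.014779) = -36.61 dB
∠(j2.6 + 1.9) = arctan(2.6/1.9) = 53.84°
∠(j2.6 + 2.6) = arctan(2.6/2.6) = 45.00°
∠(j2.6 + 1200) = arctan(2.6/1200) = 0.12°
∠L(j2.6) = − (53.84° + 45.00° + 0.12°) = -98.97°

|L| = -36.6 dB, ∠L = -99.0 deg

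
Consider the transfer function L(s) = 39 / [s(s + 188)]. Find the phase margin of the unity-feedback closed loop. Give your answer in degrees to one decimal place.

89.9 deg

Gain crossover: |L(jω)| = 1 at ω ≈ 0.207 rad/s.
∠L(j0.207) = −90° − arctan(0.207/188) ≈ -90.06°
PM = 180° + (-90.06°) = 89.94°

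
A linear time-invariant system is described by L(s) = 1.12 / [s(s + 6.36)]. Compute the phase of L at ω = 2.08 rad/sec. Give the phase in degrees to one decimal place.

-108.1 deg

∠(j2.08 + 6.36) = arctan(2.08/6.36) = 18.11°
∠(j2.08) = 90.00°
∠L(j2.08) = − (18.11° + 90.00°) = -108.11°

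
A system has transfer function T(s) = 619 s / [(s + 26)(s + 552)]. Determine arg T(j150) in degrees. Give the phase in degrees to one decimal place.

-5.4°

∠(j150) = 90.00°
∠(j150 + 26) = arctan(150/26) = 80.17°
∠(j150 + 552) = arctan(150/552) = 15.20°
∠T(j150) = 90.00° − (80.17° + 15.20°) = -5.37°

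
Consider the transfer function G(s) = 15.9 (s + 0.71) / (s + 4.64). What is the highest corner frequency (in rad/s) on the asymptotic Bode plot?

4.64 rad/s

Break frequencies occur at each pole and zero magnitude: 0.71 rad/s, 4.64 rad/s.
The highest is 4.64 rad/s.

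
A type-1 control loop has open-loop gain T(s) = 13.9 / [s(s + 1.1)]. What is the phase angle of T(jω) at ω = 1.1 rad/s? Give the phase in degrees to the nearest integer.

-135°

∠(j1.1 + 1.1) = arctan(1.1/1.1) = 45.00°
∠(j1.1) = 90.00°
∠T(j1.1) = − (45.00° + 90.00°) = -135.00°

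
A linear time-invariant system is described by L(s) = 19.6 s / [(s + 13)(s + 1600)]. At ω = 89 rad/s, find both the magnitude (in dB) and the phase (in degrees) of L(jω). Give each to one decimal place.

|j89| = 89
|j89 + 13| = √(89² + 13²) = 89.94
|j89 + 1600| = √(89² + 1600²) = 1602
|L(j89)| = 19.6 × 89 / (89.94 × 1602) = 0.012103
20 log₁₀(0.012103) = -38.34 dB
∠(j89) = 90.00°
∠(j89 + 13) = arctan(89/13) = 81.69°
∠(j89 + 1600) = arctan(89/1600) = 3.18°
∠L(j89) = 90.00° − (81.69° + 3.18°) = 5.13°

|L| = -38.3 dB, ∠L = 5.1 deg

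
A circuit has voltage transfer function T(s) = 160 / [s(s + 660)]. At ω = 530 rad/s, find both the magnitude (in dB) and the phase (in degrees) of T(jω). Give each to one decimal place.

|T| = -69.0 dB, ∠T = -128.8°

|j530 + 660| = √(530² + 660²) = 846.5
|j530| = 530
|T(j530)| = 160 / (846.5 × 530) = 0.00035664
20 log₁₀(0.00035664) = -68.96 dB
∠(j530 + 660) = arctan(530/660) = 38.77°
∠(j530) = 90.00°
∠T(j530) = − (38.77° + 90.00°) = -128.77°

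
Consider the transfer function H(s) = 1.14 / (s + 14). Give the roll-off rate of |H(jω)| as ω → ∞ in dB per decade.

-20 dB/decade

With 0 zeros and 1 pole, the high-frequency asymptotic slope is 20 × (0 − 1) = -20 dB/decade.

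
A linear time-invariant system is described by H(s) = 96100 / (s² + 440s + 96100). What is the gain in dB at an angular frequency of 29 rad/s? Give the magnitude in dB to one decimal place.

-0.0 dB

|(j29)² + 440(j29) + 96100| = |95259 + j12760| = 9.611e+04
|H(j29)| = 96100 / 9.611e+04 = 0.9999
20 log₁₀(0.9999) = -0.00 dB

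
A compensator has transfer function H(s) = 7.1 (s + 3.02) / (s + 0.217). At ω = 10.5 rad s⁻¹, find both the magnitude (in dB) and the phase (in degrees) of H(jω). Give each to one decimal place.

|H| = 17.4 dB, ∠H = -14.9°

|j10.5 + 3.02| = √(10.5² + 3.02²) = 10.93
|j10.5 + 0.217| = √(10.5² + 0.217²) = 10.5
|H(j10.5)| = 7.1 × 10.93 / 10.5 = 7.3863
20 log₁₀(7.3863) = 17.37 dB
∠(j10.5 + 3.02) = arctan(10.5/3.02) = 73.95°
∠(j10.5 + 0.217) = arctan(10.5/0.217) = 88.82°
∠H(j10.5) = 73.95° − 88.82° = -14.86°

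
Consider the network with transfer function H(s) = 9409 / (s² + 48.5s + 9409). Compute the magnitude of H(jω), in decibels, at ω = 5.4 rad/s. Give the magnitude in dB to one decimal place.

0.0 dB

|(j5.4)² + 48.5(j5.4) + 9409| = |9379.8 + j261.9| = 9383
|H(j5.4)| = 9409 / 9383 = 1.0027
20 log₁₀(1.0027) = 0.02 dB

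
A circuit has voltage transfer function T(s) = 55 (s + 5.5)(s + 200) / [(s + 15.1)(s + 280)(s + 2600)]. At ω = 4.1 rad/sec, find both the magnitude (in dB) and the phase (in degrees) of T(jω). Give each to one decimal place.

|T| = -43.6 dB, ∠T = 21.8°

|j4.1 + 5.5| = √(4.1² + 5.5²) = 6.86
|j4.1 + 200| = √(4.1² + 200²) = 200
|j4.1 + 15.1| = √(4.1² + 15.1²) = 15.65
|j4.1 + 280| = √(4.1² + 280²) = 280
|j4.1 + 2600| = √(4.1² + 2600²) = 2600
|T(j4.1)| = 55 × 6.86 × 200 / (15.65 × 280 × 2600) = 0.0066253
20 log₁₀(0.0066253) = -43.58 dB
∠(j4.1 + 5.5) = arctan(4.1/5.5) = 36.70°
∠(j4.1 + 200) = arctan(4.1/200) = 1.17°
∠(j4.1 + 15.1) = arctan(4.1/15.1) = 15.19°
∠(j4.1 + 280) = arctan(4.1/280) = 0.84°
∠(j4.1 + 2600) = arctan(4.1/2600) = 0.09°
∠T(j4.1) = 36.70° + 1.17° − (15.19° + 0.84° + 0.09°) = 21.76°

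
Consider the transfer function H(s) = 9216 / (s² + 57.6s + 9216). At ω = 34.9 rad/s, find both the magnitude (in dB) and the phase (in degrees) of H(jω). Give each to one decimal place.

|(j34.9)² + 57.6(j34.9) + 9216| = |7998 + j2010.2| = 8247
|H(j34.9)| = 9216 / 8247 = 1.1175
20 log₁₀(1.1175) = 0.97 dB
∠[(j34.9)² + 57.6(j34.9) + 9216] = ∠[7998 + j2010.2] = 14.11°
∠H(j34.9) = −14.11° = -14.11°

|H| = 1.0 dB, ∠H = -14.1°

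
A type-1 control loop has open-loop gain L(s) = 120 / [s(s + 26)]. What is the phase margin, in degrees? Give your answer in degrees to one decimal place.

Gain crossover: |L(jω)| = 1 at ω ≈ 4.55 rad/sec.
∠L(j4.55) = −90° − arctan(4.55/26) ≈ -99.92°
PM = 180° + (-99.92°) = 80.08°

80.1°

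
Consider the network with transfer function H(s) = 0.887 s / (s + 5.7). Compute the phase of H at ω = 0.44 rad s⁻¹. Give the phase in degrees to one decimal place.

∠(j0.44) = 90.00°
∠(j0.44 + 5.7) = arctan(0.44/5.7) = 4.41°
∠H(j0.44) = 90.00° − 4.41° = 85.59°

85.6°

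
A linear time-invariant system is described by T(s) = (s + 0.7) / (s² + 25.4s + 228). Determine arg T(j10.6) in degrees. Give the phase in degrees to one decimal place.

19.5°

∠(j10.6 + 0.7) = arctan(10.6/0.7) = 86.22°
∠[(j10.6)² + 25.4(j10.6) + 228] = ∠[115.64 + j269.24] = 66.76°
∠T(j10.6) = 86.22° − 66.76° = 19.47°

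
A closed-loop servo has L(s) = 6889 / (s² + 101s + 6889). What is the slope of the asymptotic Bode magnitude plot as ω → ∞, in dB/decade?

-40 dB/decade

With 0 zeros and 2 poles, the high-frequency asymptotic slope is 20 × (0 − 2) = -40 dB/decade.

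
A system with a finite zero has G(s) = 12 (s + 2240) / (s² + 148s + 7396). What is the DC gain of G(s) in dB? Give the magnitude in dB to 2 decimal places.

G(0) = 12 × 2240 / 7396 = 3.6344
20 log₁₀(3.6344) = 11.209 dB

11.21 dB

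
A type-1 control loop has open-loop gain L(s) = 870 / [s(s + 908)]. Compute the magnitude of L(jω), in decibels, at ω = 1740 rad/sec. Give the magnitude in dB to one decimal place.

|j1740 + 908| = √(1740² + 908²) = 1963
|j1740| = 1740
|L(j1740)| = 870 / (1963 × 1740) = 0.00025476
20 log₁₀(0.00025476) = -71.88 dB

-71.9 dB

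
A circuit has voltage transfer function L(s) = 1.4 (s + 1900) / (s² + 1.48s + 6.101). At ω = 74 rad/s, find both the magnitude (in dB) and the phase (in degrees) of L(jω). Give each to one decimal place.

|j74 + 1900| = √(74² + 1900²) = 1901
|(j74)² + 1.48(j74) + 6.101| = |-5469.9 + j109.52| = 5471
|L(j74)| = 1.4 × 1901 / 5471 = 0.48657
20 log₁₀(0.48657) = -6.26 dB
∠(j74 + 1900) = arctan(74/1900) = 2.23°
∠[(j74)² + 1.48(j74) + 6.101] = ∠[-5469.9 + j109.52] = 178.85°
∠L(j74) = 2.23° − 178.85° = -176.62°

|L| = -6.3 dB, ∠L = -176.6 deg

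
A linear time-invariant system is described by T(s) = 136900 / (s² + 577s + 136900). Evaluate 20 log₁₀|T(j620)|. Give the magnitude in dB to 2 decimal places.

-10.04 dB

|(j620)² + 577(j620) + 136900| = |-2.475e+05 + j3.5774e+05| = 4.35e+05
|T(j620)| = 136900 / 4.35e+05 = 0.31471
20 log₁₀(0.31471) = -10.042 dB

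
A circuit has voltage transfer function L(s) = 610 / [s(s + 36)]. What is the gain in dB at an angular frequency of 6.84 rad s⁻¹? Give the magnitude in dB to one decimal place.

7.7 dB

|j6.84 + 36| = √(6.84² + 36²) = 36.64
|j6.84| = 6.84
|L(j6.84)| = 610 / (36.64 × 6.84) = 2.4337
20 log₁₀(2.4337) = 7.73 dB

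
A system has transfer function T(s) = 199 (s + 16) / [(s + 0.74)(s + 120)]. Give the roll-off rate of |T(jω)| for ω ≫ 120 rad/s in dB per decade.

With 1 zero and 2 poles, the high-frequency asymptotic slope is 20 × (1 − 2) = -20 dB/decade.

-20 dB/decade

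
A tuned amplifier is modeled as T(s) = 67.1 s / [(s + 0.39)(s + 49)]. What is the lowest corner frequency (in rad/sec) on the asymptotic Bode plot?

Break frequencies occur at each pole and zero magnitude: 0.39 rad/sec, 49 rad/sec.
The lowest is 0.39 rad/sec.

0.39 rad/sec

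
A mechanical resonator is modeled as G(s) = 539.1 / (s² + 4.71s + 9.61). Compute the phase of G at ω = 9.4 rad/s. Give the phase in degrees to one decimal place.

-150.7°

∠[(j9.4)² + 4.71(j9.4) + 9.61] = ∠[-78.75 + j44.274] = 150.65°
∠G(j9.4) = −150.65° = -150.65°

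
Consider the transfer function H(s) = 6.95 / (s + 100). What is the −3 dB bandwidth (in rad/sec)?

For a single-pole low-pass, the −3 dB point is at the pole: ω = 100 rad/sec.

100 rad/sec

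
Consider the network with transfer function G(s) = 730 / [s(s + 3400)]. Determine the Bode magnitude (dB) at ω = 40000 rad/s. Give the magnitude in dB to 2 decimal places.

-126.85 dB

|j40000 + 3400| = √(40000² + 3400²) = 4.014e+04
|j40000| = 4e+04
|G(j40000)| = 730 / (4.014e+04 × 4e+04) = 4.5461e-07
20 log₁₀(4.5461e-07) = -126.847 dB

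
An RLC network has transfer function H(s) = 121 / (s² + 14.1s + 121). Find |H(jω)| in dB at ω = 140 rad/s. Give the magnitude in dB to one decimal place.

|(j140)² + 14.1(j140) + 121| = |-19479 + j1974| = 1.958e+04
|H(j140)| = 121 / 1.958e+04 = 0.0061802
20 log₁₀(0.0061802) = -44.18 dB

-44.2 dB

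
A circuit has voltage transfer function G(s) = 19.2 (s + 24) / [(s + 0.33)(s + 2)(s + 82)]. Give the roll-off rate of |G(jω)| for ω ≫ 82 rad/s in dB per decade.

With 1 zero and 3 poles, the high-frequency asymptotic slope is 20 × (1 − 3) = -40 dB/decade.

-40 dB/decade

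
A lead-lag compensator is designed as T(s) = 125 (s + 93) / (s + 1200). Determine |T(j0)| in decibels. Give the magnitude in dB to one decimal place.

T(0) = 125 × 93 / 1200 = 9.6875
20 log₁₀(9.6875) = 19.72 dB

19.7 dB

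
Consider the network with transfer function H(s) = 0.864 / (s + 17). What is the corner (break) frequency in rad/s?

The single real pole at s = −17 gives a corner at ω = 17 rad/s.

17 rad/s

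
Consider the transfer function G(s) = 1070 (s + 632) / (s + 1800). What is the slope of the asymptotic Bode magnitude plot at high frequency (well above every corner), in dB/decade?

With 1 zero and 1 pole, the high-frequency asymptotic slope is 20 × (1 − 1) = 0 dB/decade.

0 dB/decade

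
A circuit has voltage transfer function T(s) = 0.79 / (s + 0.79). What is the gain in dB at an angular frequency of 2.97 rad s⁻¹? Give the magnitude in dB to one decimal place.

|j2.97 + 0.79| = √(2.97² + 0.79²) = 3.073
|T(j2.97)| = 0.79 / 3.073 = 0.25706
20 log₁₀(0.25706) = -11.80 dB

-11.8 dB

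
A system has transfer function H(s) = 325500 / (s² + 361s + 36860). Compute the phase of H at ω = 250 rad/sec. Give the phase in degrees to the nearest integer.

∠[(j250)² + 361(j250) + 36860] = ∠[-25640 + j90250] = 105.86°
∠H(j250) = −105.86° = -105.86°

-106°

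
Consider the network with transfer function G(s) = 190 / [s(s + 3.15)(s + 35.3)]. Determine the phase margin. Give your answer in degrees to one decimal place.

61.5°

Gain crossover: |G(jω)| = 1 at ω ≈ 1.53 rad/s.
∠G(j1.53) = −90° − arctan(1.53/3.15) − arctan(1.53/35.3) ≈ -118.46°
PM = 180° + (-118.46°) = 61.54°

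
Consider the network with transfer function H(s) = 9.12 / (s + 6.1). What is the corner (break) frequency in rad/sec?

The single real pole at s = −6.1 gives a corner at ω = 6.1 rad/sec.

6.1 rad/sec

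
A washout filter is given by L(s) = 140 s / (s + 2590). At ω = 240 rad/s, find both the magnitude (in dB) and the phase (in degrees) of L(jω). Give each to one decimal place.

|L| = 22.2 dB, ∠L = 84.7°

|j240| = 240
|j240 + 2590| = √(240² + 2590²) = 2601
|L(j240)| = 140 × 240 / 2601 = 12.918
20 log₁₀(12.918) = 22.22 dB
∠(j240) = 90.00°
∠(j240 + 2590) = arctan(240/2590) = 5.29°
∠L(j240) = 90.00° − 5.29° = 84.71°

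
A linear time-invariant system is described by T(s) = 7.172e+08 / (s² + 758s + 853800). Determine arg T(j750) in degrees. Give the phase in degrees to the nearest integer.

∠[(j750)² + 758(j750) + 853800] = ∠[2.913e+05 + j5.685e+05] = 62.87°
∠T(j750) = −62.87° = -62.87°

-63°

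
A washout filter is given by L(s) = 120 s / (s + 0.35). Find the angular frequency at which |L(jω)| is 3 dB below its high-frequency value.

For a single-pole high-pass, the −3 dB point is at the pole: ω = 0.35 rad s⁻¹.

0.35 rad s⁻¹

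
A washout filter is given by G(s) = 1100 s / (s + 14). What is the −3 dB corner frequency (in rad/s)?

For a single-pole high-pass, the −3 dB point is at the pole: ω = 14 rad/s.

14 rad/s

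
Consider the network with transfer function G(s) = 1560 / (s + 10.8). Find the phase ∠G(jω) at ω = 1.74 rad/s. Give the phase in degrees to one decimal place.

-9.2°

∠(j1.74 + 10.8) = arctan(1.74/10.8) = 9.15°
∠G(j1.74) = −9.15° = -9.15°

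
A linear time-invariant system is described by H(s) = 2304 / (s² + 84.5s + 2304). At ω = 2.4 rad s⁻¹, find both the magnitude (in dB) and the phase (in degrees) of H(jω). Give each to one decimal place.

|H| = -0.0 dB, ∠H = -5.0°

|(j2.4)² + 84.5(j2.4) + 2304| = |2298.2 + j202.8| = 2307
|H(j2.4)| = 2304 / 2307 = 0.99863
20 log₁₀(0.99863) = -0.01 dB
∠[(j2.4)² + 84.5(j2.4) + 2304] = ∠[2298.2 + j202.8] = 5.04°
∠H(j2.4) = −5.04° = -5.04°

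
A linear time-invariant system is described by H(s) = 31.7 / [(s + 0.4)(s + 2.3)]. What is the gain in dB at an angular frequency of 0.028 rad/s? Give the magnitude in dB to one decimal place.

|j0.028 + 0.4| = √(0.028² + 0.4²) = 0.401
|j0.028 + 2.3| = √(0.028² + 2.3²) = 2.3
|H(j0.028)| = 31.7 / (0.401 × 2.3) = 34.37
20 log₁₀(34.37) = 30.72 dB

30.7 dB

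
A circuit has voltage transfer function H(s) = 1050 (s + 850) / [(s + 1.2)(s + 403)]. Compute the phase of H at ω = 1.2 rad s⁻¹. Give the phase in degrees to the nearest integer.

∠(j1.2 + 850) = arctan(1.2/850) = 0.08°
∠(j1.2 + 1.2) = arctan(1.2/1.2) = 45.00°
∠(j1.2 + 403) = arctan(1.2/403) = 0.17°
∠H(j1.2) = 0.08° − (45.00° + 0.17°) = -45.09°

-45°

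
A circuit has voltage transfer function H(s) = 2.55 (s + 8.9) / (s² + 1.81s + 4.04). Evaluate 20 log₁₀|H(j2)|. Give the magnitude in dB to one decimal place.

16.2 dB

|j2 + 8.9| = √(2² + 8.9²) = 9.122
|(j2)² + 1.81(j2) + 4.04| = |0.04 + j3.62| = 3.62
|H(j2)| = 2.55 × 9.122 / 3.62 = 6.4253
20 log₁₀(6.4253) = 16.16 dB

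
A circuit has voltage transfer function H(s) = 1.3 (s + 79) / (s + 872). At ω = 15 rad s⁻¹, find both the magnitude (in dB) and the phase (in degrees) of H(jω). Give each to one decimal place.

|j15 + 79| = √(15² + 79²) = 80.41
|j15 + 872| = √(15² + 872²) = 872.1
|H(j15)| = 1.3 × 80.41 / 872.1 = 0.11986
20 log₁₀(0.11986) = -18.43 dB
∠(j15 + 79) = arctan(15/79) = 10.75°
∠(j15 + 872) = arctan(15/872) = 0.99°
∠H(j15) = 10.75° − 0.99° = 9.77°

|H| = -18.4 dB, ∠H = 9.8°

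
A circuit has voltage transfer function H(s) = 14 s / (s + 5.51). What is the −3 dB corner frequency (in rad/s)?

For a single-pole high-pass, the −3 dB point is at the pole: ω = 5.51 rad/s.

5.51 rad/s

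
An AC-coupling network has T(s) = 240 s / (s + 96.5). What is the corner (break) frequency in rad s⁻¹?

The single real pole at s = −96.5 gives a corner at ω = 96.5 rad s⁻¹.

96.5 rad s⁻¹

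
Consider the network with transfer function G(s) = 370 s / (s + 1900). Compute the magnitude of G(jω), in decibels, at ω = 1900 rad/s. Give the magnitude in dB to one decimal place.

48.4 dB

|j1900| = 1900
|j1900 + 1900| = √(1900² + 1900²) = 2687
|G(j1900)| = 370 × 1900 / 2687 = 261.63
20 log₁₀(261.63) = 48.35 dB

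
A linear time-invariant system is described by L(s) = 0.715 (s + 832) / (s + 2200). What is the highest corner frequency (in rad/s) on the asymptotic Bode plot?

2200 rad/s

Break frequencies occur at each pole and zero magnitude: 832 rad/s, 2200 rad/s.
The highest is 2200 rad/s.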